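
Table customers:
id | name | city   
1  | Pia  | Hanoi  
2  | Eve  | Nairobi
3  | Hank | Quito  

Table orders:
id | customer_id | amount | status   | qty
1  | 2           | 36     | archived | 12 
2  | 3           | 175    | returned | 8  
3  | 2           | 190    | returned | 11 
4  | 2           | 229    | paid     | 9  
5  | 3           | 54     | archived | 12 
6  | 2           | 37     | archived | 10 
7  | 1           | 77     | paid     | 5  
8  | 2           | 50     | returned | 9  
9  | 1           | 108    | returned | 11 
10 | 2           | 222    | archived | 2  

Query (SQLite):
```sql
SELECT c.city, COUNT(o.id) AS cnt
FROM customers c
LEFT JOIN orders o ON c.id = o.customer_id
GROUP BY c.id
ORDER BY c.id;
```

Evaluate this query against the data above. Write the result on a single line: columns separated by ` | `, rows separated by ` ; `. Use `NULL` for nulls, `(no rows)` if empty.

Hanoi | 2 ; Nairobi | 6 ; Quito | 2

LEFT JOIN keeps every customers row; unmatched ones get NULL for orders columns.
Group by customers.id and compute COUNT(o.id). COUNT(col) of an all-NULL group is 0.
  1: ids {7, 9} → COUNT(o.id)=2
  2: ids {1, 3, 4, 6, 8, 10} → COUNT(o.id)=6
  3: ids {2, 5} → COUNT(o.id)=2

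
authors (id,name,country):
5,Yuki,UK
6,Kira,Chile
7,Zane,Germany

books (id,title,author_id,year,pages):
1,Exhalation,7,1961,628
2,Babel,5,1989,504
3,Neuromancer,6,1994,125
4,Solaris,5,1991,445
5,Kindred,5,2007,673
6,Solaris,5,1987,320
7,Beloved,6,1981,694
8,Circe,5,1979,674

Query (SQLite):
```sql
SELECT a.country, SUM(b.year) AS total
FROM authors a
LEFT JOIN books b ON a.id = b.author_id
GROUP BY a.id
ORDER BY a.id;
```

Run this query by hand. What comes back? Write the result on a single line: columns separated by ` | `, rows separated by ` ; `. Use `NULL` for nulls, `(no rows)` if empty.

UK | 9953 ; Chile | 3975 ; Germany | 1961

LEFT JOIN keeps every authors row; unmatched ones get NULL for books columns.
Group by authors.id and compute SUM(b.year). SUM over an all-NULL group is NULL.
  5: ids {2, 4, 5, 6, 8} → SUM(b.year)=9953
  6: ids {3, 7} → SUM(b.year)=3975
  7: ids {1} → SUM(b.year)=1961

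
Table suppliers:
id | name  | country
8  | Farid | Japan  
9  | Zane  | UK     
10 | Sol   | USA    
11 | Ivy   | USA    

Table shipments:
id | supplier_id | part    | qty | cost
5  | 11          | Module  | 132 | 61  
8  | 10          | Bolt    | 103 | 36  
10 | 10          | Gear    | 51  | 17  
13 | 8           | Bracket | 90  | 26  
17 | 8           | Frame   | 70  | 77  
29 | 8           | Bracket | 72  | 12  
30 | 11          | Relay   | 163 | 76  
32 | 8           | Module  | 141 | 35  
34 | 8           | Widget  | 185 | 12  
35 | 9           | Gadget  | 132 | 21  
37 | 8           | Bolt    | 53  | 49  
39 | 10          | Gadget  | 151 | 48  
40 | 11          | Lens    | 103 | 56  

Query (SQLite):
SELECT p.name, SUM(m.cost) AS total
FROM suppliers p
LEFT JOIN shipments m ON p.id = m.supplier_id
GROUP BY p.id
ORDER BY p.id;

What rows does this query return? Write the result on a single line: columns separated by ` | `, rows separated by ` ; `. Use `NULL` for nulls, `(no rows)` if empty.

Farid | 211 ; Zane | 21 ; Sol | 101 ; Ivy | 193

LEFT JOIN keeps every suppliers row; unmatched ones get NULL for shipments columns.
Group by suppliers.id and compute SUM(m.cost). SUM over an all-NULL group is NULL.
  8: ids {13, 17, 29, 32, 34, 37} → SUM(m.cost)=211
  9: ids {35} → SUM(m.cost)=21
  10: ids {8, 10, 39} → SUM(m.cost)=101
  11: ids {5, 30, 40} → SUM(m.cost)=193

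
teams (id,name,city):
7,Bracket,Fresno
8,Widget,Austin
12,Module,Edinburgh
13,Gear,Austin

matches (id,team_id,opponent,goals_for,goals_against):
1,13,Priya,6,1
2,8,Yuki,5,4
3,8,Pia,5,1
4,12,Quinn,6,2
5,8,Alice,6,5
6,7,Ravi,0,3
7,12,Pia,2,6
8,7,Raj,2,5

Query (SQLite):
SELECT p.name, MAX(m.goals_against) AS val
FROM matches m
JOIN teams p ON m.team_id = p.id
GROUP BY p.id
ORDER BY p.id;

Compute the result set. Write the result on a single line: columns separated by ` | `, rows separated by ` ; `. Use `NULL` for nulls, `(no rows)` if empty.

Join each matches row to its teams via team_id.
Group joined rows by teams.id; compute MAX(m.goals_against) per group.
  7: ids {6, 8} → MAX(m.goals_against)=5
  8: ids {2, 3, 5} → MAX(m.goals_against)=5
  12: ids {4, 7} → MAX(m.goals_against)=6
  13: ids {1} → MAX(m.goals_against)=1

Bracket | 5 ; Widget | 5 ; Module | 6 ; Gear | 1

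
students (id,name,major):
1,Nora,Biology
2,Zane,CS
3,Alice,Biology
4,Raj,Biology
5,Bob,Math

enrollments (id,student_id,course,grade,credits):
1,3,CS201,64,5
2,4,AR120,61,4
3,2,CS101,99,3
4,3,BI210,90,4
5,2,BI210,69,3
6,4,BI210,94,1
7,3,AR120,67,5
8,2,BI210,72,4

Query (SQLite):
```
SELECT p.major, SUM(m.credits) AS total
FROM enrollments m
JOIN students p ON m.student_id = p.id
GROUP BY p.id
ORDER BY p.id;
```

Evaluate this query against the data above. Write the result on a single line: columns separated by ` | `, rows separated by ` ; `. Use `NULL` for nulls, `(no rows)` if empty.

CS | 10 ; Biology | 14 ; Biology | 5

Join each enrollments row to its students via student_id.
Group joined rows by students.id; compute SUM(m.credits) per group.
  2: ids {3, 5, 8} → SUM(m.credits)=10
  3: ids {1, 4, 7} → SUM(m.credits)=14
  4: ids {2, 6} → SUM(m.credits)=5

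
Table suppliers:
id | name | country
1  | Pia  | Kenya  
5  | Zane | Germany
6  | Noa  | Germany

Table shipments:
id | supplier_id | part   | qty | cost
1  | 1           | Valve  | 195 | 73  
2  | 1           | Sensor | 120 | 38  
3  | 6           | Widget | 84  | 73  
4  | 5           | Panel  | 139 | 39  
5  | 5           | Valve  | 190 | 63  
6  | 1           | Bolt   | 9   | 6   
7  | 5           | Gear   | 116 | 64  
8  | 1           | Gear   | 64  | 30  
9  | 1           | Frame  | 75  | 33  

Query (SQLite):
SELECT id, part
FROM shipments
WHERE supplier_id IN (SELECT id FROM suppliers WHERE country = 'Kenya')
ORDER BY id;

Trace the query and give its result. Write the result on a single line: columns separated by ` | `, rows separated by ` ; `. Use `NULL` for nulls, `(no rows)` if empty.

1 | Valve ; 2 | Sensor ; 6 | Bolt ; 8 | Gear ; 9 | Frame

Inner query: suppliers.id where country = 'Kenya'.
Outer: keep shipments rows whose supplier_id is in that set.
Inner query → {1}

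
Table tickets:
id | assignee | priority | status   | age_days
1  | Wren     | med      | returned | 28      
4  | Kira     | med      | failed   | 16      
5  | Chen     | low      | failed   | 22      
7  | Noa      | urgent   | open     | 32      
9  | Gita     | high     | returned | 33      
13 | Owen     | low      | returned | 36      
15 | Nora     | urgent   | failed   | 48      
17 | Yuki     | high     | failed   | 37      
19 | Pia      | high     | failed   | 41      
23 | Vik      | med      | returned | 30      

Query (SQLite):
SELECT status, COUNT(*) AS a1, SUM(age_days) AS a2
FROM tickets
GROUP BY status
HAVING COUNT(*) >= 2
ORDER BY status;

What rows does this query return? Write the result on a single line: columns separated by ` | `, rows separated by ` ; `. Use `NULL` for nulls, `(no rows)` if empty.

failed | 5 | 164 ; returned | 4 | 127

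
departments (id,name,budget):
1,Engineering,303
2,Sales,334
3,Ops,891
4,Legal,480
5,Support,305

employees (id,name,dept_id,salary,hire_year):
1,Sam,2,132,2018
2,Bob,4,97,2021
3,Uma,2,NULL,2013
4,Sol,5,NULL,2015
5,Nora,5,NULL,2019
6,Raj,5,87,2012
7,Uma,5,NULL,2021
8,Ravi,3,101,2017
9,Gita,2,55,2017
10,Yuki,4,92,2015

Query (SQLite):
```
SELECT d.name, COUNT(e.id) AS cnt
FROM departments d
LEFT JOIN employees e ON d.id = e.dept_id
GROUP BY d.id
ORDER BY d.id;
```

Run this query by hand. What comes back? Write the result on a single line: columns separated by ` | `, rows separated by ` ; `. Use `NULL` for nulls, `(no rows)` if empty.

LEFT JOIN keeps every departments row; unmatched ones get NULL for employees columns.
Group by departments.id and compute COUNT(e.id). COUNT(col) of an all-NULL group is 0.
  1: ids {—} → COUNT(e.id)=0
  2: ids {1, 3, 9} → COUNT(e.id)=3
  3: ids {8} → COUNT(e.id)=1
  4: ids {2, 10} → COUNT(e.id)=2
  5: ids {4, 5, 6, 7} → COUNT(e.id)=4

Engineering | 0 ; Sales | 3 ; Ops | 1 ; Legal | 2 ; Support | 4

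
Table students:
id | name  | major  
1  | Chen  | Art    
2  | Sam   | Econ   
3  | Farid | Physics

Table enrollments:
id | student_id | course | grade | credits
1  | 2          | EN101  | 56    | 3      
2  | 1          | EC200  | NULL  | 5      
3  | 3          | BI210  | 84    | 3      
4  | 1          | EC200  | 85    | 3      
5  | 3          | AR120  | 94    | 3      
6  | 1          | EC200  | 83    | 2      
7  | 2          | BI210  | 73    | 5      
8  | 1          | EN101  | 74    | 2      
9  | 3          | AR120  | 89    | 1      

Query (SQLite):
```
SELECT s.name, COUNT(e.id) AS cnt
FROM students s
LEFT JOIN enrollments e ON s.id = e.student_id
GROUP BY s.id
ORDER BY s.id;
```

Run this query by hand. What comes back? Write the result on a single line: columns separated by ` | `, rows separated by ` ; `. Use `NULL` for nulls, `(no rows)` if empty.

Chen | 4 ; Sam | 2 ; Farid | 3

LEFT JOIN keeps every students row; unmatched ones get NULL for enrollments columns.
Group by students.id and compute COUNT(e.id). COUNT(col) of an all-NULL group is 0.
  1: ids {2, 4, 6, 8} → COUNT(e.id)=4
  2: ids {1, 7} → COUNT(e.id)=2
  3: ids {3, 5, 9} → COUNT(e.id)=3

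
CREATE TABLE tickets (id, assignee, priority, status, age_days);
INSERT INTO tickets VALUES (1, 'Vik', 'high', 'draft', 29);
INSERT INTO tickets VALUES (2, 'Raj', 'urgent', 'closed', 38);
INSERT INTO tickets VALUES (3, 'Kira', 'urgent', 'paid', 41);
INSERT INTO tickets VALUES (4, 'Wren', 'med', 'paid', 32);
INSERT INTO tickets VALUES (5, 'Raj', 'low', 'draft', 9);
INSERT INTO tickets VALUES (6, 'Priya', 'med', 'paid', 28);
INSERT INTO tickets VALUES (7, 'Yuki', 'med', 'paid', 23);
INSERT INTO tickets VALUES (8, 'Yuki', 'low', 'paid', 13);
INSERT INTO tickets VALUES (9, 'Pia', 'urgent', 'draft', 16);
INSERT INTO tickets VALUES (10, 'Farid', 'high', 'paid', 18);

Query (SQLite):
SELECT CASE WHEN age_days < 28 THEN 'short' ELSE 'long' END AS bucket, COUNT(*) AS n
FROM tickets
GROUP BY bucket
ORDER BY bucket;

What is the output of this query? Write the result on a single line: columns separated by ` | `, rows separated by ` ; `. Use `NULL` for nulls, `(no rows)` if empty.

Bucket rows by age_days < 28 → 'short' else 'long'; count each bucket.

long | 5 ; short | 5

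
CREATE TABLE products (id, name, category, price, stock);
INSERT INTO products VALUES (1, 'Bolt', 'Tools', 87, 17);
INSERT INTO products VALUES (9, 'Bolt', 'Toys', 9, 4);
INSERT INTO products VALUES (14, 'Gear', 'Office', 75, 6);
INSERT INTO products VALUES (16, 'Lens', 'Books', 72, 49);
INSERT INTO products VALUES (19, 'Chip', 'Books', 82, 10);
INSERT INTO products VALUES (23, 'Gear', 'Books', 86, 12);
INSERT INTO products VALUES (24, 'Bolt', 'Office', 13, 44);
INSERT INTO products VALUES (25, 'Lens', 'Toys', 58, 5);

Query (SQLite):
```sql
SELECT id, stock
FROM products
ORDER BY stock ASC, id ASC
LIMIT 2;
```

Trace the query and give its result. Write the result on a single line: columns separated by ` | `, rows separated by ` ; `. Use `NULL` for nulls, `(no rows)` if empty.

Sort by stock asc, tiebreak id asc: (4, id=9), (5, id=25), (6, id=14), (10, id=19), (12, id=23) …. Take first 2.

9 | 4 ; 25 | 5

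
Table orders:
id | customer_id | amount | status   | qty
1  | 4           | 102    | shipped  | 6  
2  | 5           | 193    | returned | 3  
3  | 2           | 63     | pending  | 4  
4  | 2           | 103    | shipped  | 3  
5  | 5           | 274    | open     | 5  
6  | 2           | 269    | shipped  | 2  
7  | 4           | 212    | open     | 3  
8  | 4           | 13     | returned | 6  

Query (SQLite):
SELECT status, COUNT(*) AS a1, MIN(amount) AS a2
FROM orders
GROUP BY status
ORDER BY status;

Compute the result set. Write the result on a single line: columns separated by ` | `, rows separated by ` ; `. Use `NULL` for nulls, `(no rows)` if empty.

open | 2 | 212 ; pending | 1 | 63 ; returned | 2 | 13 ; shipped | 3 | 102

Group orders by status.
Per group compute: COUNT(*), MIN(amount).
  open: ids {5, 7} → COUNT(*)=2, MIN(amount)=212
  pending: ids {3} → COUNT(*)=1, MIN(amount)=63
  returned: ids {2, 8} → COUNT(*)=2, MIN(amount)=13
  shipped: ids {1, 4, 6} → COUNT(*)=3, MIN(amount)=102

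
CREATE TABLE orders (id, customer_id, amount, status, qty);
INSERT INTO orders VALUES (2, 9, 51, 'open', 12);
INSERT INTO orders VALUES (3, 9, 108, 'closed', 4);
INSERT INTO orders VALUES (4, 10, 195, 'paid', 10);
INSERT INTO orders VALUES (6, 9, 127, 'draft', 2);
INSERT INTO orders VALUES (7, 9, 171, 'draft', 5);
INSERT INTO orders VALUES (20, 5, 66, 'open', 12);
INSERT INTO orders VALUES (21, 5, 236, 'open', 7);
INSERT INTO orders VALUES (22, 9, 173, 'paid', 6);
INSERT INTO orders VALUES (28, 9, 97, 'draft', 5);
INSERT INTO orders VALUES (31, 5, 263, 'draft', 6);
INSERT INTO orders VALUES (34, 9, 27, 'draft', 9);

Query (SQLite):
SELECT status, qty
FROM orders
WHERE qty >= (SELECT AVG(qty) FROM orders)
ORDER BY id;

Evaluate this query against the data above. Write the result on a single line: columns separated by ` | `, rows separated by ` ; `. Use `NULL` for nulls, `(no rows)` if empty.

Scalar subquery: AVG(qty) over all orders rows = 7.090909 (≈; comparison uses full precision).
Keep rows where qty >= that value.

open | 12 ; paid | 10 ; open | 12 ; draft | 9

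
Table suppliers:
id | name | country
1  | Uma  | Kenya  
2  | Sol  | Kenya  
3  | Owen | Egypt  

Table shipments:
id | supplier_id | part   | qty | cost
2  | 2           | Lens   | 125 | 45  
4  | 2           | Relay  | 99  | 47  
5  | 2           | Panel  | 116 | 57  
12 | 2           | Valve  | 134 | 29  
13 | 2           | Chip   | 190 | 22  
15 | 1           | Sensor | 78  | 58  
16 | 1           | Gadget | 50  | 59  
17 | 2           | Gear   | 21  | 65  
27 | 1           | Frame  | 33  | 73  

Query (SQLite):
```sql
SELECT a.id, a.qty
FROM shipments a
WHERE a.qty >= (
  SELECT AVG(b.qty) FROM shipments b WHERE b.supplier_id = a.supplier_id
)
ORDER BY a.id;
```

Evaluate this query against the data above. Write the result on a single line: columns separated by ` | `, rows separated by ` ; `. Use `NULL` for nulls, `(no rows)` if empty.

For each shipments row a, compute AVG(qty) over rows sharing a.supplier_id.
Keep row a if a.qty >= that per-group AVG.
  supplier_id=1: AVG(qty) = 53.666667
  supplier_id=2: AVG(qty) = 114.166667

2 | 125 ; 5 | 116 ; 12 | 134 ; 13 | 190 ; 15 | 78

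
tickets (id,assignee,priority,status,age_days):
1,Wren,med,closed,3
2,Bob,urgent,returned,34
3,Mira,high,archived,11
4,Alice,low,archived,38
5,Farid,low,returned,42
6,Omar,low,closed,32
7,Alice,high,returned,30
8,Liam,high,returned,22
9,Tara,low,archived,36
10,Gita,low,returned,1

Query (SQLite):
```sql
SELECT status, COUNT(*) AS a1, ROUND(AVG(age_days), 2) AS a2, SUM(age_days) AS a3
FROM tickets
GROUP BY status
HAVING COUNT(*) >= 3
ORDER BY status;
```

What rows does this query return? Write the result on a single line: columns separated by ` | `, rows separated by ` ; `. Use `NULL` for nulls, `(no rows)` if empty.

archived | 3 | 28.33 | 85 ; returned | 5 | 25.8 | 129

Group tickets by status.
Per group compute: COUNT(*), ROUND(AVG(age_days), 2), SUM(age_days).
HAVING: drop groups with fewer than 3 rows.
  archived: ids {3, 4, 9} → COUNT(*)=3, ROUND(AVG(age_days), 2)=28.33, SUM(age_days)=85
  closed: ids {1, 6} → COUNT(*)=2, ROUND(AVG(age_days), 2)=17.5, SUM(age_days)=35
  returned: ids {2, 5, 7, 8, 10} → COUNT(*)=5, ROUND(AVG(age_days), 2)=25.8, SUM(age_days)=129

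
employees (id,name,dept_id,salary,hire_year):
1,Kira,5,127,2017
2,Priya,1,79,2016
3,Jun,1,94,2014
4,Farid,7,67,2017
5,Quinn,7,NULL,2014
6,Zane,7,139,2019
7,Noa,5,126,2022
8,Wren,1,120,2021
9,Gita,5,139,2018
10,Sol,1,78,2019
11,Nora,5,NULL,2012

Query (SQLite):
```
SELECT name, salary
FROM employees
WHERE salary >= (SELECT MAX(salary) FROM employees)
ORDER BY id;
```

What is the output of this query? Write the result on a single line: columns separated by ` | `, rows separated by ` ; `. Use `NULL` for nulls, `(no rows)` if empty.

Zane | 139 ; Gita | 139

Scalar subquery: MAX(salary) over all employees rows = 139.
Keep rows where salary >= that value.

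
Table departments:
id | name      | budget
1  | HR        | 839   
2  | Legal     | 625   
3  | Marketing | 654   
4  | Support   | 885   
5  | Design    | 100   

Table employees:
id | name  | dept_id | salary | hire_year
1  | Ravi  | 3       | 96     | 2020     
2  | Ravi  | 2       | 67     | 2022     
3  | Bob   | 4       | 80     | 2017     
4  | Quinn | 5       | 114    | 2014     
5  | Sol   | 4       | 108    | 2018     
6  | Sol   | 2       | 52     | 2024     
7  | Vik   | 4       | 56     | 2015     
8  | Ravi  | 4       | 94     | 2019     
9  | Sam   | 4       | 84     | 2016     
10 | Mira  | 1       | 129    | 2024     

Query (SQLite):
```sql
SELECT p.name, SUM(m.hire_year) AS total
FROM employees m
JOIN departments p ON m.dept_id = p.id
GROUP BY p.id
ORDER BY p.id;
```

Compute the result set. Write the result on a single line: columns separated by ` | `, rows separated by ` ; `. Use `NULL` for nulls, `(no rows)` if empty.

HR | 2024 ; Legal | 4046 ; Marketing | 2020 ; Support | 10085 ; Design | 2014

Join each employees row to its departments via dept_id.
Group joined rows by departments.id; compute SUM(m.hire_year) per group.
  1: ids {10} → SUM(m.hire_year)=2024
  2: ids {2, 6} → SUM(m.hire_year)=4046
  3: ids {1} → SUM(m.hire_year)=2020
  4: ids {3, 5, 7, 8, 9} → SUM(m.hire_year)=10085
  5: ids {4} → SUM(m.hire_year)=2014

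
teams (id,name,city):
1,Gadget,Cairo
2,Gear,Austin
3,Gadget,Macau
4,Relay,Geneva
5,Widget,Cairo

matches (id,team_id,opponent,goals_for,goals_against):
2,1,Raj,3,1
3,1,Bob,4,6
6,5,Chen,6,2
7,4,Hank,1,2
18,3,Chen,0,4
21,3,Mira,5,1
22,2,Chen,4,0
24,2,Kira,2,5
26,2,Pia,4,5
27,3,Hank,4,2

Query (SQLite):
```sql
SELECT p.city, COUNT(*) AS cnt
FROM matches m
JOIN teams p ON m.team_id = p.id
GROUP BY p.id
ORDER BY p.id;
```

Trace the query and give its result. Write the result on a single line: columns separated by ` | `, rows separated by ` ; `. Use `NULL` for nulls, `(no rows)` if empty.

Join each matches row to its teams via team_id.
Group joined rows by teams.id; compute COUNT(*) per group.
  1: ids {2, 3} → COUNT(*)=2
  2: ids {22, 24, 26} → COUNT(*)=3
  3: ids {18, 21, 27} → COUNT(*)=3
  4: ids {7} → COUNT(*)=1
  5: ids {6} → COUNT(*)=1

Cairo | 2 ; Austin | 3 ; Macau | 3 ; Geneva | 1 ; Cairo | 1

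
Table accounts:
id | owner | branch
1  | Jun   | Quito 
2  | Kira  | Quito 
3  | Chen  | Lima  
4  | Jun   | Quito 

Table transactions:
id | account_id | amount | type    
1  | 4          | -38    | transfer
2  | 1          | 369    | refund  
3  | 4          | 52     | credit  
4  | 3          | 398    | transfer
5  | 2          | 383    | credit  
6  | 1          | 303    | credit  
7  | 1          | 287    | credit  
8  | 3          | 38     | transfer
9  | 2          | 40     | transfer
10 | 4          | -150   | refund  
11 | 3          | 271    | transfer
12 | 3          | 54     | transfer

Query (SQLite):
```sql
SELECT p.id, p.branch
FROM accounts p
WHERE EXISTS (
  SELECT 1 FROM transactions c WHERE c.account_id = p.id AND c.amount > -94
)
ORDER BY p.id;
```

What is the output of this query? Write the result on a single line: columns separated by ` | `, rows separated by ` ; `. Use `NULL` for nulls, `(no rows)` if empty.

For each accounts row, check whether any transactions with matching account_id has amount > -94.
Keep rows where that is true.

1 | Quito ; 2 | Quito ; 3 | Lima ; 4 | Quito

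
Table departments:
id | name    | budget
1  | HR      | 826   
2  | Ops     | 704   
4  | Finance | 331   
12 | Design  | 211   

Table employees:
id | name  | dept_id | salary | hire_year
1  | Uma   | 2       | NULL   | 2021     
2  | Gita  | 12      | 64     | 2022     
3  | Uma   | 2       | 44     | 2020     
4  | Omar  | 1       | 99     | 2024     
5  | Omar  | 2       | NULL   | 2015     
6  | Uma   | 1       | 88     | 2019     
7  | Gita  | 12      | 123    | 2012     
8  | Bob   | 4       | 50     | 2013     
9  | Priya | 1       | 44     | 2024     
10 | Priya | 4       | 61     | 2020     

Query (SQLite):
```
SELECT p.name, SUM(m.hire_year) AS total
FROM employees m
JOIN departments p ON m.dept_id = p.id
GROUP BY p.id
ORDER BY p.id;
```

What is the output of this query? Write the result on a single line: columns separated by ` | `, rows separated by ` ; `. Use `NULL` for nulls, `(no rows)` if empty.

HR | 6067 ; Ops | 6056 ; Finance | 4033 ; Design | 4034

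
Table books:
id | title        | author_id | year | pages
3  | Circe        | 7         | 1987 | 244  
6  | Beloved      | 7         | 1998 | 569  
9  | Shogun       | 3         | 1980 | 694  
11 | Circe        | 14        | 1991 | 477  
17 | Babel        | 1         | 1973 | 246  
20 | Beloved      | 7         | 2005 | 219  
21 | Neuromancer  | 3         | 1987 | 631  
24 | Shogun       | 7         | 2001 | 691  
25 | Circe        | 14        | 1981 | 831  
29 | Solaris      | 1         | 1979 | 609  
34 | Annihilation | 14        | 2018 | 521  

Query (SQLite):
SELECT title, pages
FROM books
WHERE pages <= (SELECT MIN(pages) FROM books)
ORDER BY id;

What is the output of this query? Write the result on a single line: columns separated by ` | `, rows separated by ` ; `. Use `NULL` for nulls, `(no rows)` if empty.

Scalar subquery: MIN(pages) over all books rows = 219.
Keep rows where pages <= that value.

Beloved | 219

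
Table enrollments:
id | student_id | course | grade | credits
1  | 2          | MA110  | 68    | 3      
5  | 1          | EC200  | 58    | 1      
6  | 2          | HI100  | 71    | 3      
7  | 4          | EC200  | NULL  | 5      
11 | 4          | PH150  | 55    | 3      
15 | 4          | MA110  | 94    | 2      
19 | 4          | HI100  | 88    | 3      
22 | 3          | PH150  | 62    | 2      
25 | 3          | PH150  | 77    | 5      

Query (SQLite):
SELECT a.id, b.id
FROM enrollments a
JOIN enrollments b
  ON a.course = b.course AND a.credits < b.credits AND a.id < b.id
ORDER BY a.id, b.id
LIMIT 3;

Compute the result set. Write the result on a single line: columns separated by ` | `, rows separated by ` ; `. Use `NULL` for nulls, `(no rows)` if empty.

Pairs (a,b) with same course, a.credits < b.credits, a.id < b.id.
course groups: EC200:{5,7} HI100:{6,19} MA110:{1,15} PH150:{11,22,25}
Ordered by (a.id, b.id); first 3.

5 | 7 ; 11 | 25 ; 22 | 25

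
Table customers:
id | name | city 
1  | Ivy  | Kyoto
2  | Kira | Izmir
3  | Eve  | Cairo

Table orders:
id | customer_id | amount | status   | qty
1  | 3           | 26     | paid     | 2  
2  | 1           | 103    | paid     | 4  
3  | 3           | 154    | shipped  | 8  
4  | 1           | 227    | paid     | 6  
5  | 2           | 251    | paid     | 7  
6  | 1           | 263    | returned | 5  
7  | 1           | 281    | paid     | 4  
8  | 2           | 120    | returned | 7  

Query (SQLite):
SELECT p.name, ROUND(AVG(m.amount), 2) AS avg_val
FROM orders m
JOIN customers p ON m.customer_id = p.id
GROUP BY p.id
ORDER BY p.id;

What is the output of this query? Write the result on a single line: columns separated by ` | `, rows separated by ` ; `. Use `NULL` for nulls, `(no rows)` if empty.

Ivy | 218.5 ; Kira | 185.5 ; Eve | 90

Join each orders row to its customers via customer_id.
Group joined rows by customers.id; compute ROUND(AVG(m.amount), 2) per group.
  1: ids {2, 4, 6, 7} → ROUND(AVG(m.amount), 2)=218.5
  2: ids {5, 8} → ROUND(AVG(m.amount), 2)=185.5
  3: ids {1, 3} → ROUND(AVG(m.amount), 2)=90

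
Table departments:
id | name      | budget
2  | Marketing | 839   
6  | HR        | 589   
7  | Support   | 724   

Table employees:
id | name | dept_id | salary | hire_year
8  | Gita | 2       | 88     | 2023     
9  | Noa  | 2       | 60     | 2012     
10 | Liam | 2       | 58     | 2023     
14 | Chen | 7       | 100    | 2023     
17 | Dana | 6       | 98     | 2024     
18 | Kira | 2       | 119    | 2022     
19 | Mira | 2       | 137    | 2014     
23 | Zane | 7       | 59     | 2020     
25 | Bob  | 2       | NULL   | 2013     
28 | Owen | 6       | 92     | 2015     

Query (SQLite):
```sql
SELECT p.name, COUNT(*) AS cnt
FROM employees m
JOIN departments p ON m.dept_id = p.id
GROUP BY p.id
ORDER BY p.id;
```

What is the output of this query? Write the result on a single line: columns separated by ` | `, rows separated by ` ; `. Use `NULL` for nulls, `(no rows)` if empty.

Join each employees row to its departments via dept_id.
Group joined rows by departments.id; compute COUNT(*) per group.
  2: ids {8, 9, 10, 18, 19, 25} → COUNT(*)=6
  6: ids {17, 28} → COUNT(*)=2
  7: ids {14, 23} → COUNT(*)=2

Marketing | 6 ; HR | 2 ; Support | 2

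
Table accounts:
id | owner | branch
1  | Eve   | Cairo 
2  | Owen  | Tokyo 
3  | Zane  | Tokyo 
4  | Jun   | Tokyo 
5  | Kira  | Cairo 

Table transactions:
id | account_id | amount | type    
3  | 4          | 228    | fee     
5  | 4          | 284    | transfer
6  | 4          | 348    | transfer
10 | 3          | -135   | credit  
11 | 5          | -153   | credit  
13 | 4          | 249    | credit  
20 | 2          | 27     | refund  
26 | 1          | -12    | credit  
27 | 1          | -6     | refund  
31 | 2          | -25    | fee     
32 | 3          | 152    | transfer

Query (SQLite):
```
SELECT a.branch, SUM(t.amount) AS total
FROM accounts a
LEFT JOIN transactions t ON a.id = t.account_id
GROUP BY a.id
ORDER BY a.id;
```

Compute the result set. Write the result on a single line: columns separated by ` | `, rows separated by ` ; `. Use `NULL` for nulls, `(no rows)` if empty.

LEFT JOIN keeps every accounts row; unmatched ones get NULL for transactions columns.
Group by accounts.id and compute SUM(t.amount). SUM over an all-NULL group is NULL.
  1: ids {26, 27} → SUM(t.amount)=-18
  2: ids {20, 31} → SUM(t.amount)=2
  3: ids {10, 32} → SUM(t.amount)=17
  4: ids {3, 5, 6, 13} → SUM(t.amount)=1109
  5: ids {11} → SUM(t.amount)=-153

Cairo | -18 ; Tokyo | 2 ; Tokyo | 17 ; Tokyo | 1109 ; Cairo | -153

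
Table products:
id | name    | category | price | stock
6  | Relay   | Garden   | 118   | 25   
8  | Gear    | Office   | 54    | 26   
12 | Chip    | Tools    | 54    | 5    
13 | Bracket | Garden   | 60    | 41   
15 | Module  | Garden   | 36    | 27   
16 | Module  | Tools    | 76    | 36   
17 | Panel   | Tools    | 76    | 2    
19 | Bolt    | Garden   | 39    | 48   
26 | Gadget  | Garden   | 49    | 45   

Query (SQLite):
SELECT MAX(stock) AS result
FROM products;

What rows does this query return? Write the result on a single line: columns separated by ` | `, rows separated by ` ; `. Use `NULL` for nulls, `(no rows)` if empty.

48

All stock values: [25, 26, 5, 41, 27, 36, 2, 48, 45].
MAX of non-NULL values = 48.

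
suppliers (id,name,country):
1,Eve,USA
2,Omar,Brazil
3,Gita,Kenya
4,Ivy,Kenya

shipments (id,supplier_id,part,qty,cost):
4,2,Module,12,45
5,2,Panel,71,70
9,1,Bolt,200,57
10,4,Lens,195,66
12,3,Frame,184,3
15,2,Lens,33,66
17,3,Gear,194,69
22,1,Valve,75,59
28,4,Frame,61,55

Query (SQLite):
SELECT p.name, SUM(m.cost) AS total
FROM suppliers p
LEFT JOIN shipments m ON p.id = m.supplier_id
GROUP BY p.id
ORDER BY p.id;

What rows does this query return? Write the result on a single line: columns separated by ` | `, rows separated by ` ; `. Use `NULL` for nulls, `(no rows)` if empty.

Eve | 116 ; Omar | 181 ; Gita | 72 ; Ivy | 121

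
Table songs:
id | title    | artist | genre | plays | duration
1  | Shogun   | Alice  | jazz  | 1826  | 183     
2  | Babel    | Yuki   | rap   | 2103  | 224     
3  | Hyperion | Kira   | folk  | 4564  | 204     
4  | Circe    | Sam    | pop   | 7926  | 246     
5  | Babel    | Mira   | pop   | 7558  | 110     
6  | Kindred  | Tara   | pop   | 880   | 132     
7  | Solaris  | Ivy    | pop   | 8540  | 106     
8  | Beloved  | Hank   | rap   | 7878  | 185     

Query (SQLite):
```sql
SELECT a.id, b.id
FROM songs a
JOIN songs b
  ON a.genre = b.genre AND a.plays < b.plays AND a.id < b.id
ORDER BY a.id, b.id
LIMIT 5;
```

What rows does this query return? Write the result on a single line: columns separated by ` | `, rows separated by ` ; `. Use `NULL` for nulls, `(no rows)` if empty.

2 | 8 ; 4 | 7 ; 5 | 7 ; 6 | 7

Pairs (a,b) with same genre, a.plays < b.plays, a.id < b.id.
genre groups: folk:{3} jazz:{1} pop:{4,5,6,7} rap:{2,8}
Ordered by (a.id, b.id); first 5.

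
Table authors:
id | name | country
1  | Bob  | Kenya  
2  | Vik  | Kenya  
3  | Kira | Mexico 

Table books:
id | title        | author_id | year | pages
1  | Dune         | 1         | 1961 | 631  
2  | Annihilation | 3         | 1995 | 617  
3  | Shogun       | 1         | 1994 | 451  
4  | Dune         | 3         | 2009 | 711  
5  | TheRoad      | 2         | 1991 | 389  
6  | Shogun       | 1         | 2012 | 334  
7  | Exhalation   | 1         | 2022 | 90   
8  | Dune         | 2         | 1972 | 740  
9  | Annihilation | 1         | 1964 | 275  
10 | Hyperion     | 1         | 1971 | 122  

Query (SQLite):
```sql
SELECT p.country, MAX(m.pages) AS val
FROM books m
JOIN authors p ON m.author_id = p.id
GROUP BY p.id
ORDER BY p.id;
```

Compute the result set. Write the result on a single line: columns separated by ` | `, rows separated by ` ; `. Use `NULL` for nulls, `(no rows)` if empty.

Join each books row to its authors via author_id.
Group joined rows by authors.id; compute MAX(m.pages) per group.
  1: ids {1, 3, 6, 7, 9, 10} → MAX(m.pages)=631
  2: ids {5, 8} → MAX(m.pages)=740
  3: ids {2, 4} → MAX(m.pages)=711

Kenya | 631 ; Kenya | 740 ; Mexico | 711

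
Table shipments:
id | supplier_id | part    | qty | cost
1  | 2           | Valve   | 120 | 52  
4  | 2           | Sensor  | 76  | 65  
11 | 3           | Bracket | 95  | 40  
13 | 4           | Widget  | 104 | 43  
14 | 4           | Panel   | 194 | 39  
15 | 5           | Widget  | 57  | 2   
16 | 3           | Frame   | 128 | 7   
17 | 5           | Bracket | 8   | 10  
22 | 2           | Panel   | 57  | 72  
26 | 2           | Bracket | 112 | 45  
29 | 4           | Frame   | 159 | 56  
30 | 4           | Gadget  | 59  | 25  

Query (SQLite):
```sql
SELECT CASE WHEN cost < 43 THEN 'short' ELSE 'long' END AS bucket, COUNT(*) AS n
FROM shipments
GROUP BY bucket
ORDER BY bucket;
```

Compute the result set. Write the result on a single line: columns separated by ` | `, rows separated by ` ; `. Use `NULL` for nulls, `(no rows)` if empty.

Bucket rows by cost < 43 → 'short' else 'long'; count each bucket.

long | 6 ; short | 6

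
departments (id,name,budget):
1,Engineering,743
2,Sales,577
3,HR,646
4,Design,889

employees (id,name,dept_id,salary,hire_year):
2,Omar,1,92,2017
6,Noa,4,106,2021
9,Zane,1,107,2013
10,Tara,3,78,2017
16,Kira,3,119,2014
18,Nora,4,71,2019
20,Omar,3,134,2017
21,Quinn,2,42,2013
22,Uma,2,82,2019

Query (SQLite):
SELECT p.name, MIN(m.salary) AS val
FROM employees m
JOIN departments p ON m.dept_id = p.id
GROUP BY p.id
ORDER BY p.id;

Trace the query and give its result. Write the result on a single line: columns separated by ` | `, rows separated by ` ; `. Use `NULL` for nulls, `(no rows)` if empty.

Join each employees row to its departments via dept_id.
Group joined rows by departments.id; compute MIN(m.salary) per group.
  1: ids {2, 9} → MIN(m.salary)=92
  2: ids {21, 22} → MIN(m.salary)=42
  3: ids {10, 16, 20} → MIN(m.salary)=78
  4: ids {6, 18} → MIN(m.salary)=71

Engineering | 92 ; Sales | 42 ; HR | 78 ; Design | 71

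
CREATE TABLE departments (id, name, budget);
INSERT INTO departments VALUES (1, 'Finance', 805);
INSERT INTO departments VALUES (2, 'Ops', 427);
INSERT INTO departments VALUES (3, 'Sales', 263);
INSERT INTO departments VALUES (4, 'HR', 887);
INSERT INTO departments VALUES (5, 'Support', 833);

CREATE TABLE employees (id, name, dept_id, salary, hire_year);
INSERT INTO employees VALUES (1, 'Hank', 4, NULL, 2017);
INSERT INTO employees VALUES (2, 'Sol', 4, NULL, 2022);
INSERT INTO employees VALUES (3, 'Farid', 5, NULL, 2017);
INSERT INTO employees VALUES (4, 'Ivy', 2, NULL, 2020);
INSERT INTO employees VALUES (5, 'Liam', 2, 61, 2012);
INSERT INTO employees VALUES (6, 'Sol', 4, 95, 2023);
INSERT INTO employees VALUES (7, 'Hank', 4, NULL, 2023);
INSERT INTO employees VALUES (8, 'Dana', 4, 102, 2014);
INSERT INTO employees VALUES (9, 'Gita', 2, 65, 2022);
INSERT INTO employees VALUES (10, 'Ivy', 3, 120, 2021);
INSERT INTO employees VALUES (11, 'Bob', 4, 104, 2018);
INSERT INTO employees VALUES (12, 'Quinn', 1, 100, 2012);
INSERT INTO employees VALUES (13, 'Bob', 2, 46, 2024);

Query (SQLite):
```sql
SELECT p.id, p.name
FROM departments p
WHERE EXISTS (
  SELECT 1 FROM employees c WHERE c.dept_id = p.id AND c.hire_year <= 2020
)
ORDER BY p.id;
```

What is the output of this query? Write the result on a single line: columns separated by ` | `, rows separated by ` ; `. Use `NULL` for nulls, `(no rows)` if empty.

1 | Finance ; 2 | Ops ; 4 | HR ; 5 | Support

For each departments row, check whether any employees with matching dept_id has hire_year <= 2020.
Keep rows where that is true.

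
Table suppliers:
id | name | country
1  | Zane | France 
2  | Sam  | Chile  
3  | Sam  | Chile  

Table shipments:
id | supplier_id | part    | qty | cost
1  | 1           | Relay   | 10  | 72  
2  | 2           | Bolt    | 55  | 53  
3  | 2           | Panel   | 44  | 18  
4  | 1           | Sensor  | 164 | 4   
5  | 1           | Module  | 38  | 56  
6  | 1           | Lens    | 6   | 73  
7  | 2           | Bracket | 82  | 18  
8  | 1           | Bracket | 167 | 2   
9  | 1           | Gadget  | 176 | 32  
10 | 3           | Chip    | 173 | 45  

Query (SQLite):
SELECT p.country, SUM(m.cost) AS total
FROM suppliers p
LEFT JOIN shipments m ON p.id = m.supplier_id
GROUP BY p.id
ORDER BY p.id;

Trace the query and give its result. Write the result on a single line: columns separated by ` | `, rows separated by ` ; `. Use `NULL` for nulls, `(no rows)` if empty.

France | 239 ; Chile | 89 ; Chile | 45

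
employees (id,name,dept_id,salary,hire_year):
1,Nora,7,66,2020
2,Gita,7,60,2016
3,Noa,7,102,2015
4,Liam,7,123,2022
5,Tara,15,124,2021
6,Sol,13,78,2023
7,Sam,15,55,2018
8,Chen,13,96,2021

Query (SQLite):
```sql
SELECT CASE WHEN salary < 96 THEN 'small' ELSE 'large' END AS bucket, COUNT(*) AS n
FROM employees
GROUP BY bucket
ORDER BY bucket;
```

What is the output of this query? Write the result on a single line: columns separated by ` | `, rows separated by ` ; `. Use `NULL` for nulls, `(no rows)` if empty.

Bucket rows by salary < 96 → 'small' else 'large'; count each bucket.

large | 4 ; small | 4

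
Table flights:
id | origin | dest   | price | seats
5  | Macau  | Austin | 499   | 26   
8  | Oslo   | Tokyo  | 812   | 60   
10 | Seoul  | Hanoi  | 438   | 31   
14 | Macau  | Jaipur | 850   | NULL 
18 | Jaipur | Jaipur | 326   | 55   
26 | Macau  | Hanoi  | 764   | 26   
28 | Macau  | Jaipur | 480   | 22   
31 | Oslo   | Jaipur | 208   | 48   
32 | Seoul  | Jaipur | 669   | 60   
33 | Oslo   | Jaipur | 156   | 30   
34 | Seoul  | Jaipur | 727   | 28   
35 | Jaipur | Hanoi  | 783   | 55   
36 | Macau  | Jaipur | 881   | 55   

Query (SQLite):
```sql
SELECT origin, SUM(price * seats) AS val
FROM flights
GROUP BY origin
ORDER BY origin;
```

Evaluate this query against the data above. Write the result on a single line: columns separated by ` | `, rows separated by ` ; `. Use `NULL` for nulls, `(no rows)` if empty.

Jaipur | 60995 ; Macau | 91853 ; Oslo | 63384 ; Seoul | 74074

For each row compute price * seats.
Group by origin; take SUM of the expression per group.
  Jaipur: ids {18, 35} → SUM(price * seats)=60995
  Macau: ids {5, 14, 26, 28, 36} → SUM(price * seats)=91853
  Oslo: ids {8, 31, 33} → SUM(price * seats)=63384
  Seoul: ids {10, 32, 34} → SUM(price * seats)=74074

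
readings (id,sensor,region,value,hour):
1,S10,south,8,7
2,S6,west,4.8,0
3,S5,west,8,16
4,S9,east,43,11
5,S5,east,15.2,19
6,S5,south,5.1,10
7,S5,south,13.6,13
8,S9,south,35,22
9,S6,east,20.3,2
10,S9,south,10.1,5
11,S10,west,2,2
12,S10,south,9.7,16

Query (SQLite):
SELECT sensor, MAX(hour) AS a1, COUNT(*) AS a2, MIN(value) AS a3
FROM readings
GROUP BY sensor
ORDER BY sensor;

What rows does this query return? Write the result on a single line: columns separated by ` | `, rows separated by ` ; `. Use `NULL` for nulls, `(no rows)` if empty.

Group readings by sensor.
Per group compute: MAX(hour), COUNT(*), MIN(value).
  S10: ids {1, 11, 12} → MAX(hour)=16, COUNT(*)=3, MIN(value)=2
  S5: ids {3, 5, 6, 7} → MAX(hour)=19, COUNT(*)=4, MIN(value)=5.1
  S6: ids {2, 9} → MAX(hour)=2, COUNT(*)=2, MIN(value)=4.8
  S9: ids {4, 8, 10} → MAX(hour)=22, COUNT(*)=3, MIN(value)=10.1

S10 | 16 | 3 | 2 ; S5 | 19 | 4 | 5.1 ; S6 | 2 | 2 | 4.8 ; S9 | 22 | 3 | 10.1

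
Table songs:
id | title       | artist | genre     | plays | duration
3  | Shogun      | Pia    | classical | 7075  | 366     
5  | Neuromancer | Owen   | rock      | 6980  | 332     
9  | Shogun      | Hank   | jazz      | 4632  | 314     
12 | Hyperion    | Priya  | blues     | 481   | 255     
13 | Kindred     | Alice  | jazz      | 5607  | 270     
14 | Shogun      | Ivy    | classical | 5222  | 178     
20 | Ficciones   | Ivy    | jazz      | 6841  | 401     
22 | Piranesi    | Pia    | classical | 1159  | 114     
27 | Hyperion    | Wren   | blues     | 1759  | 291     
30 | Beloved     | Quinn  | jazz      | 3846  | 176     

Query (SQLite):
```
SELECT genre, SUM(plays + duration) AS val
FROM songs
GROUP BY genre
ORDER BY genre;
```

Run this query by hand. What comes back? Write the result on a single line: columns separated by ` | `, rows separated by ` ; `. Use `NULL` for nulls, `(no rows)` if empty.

blues | 2786 ; classical | 14114 ; jazz | 22087 ; rock | 7312

For each row compute plays + duration.
Group by genre; take SUM of the expression per group.
  blues: ids {12, 27} → SUM(plays + duration)=2786
  classical: ids {3, 14, 22} → SUM(plays + duration)=14114
  jazz: ids {9, 13, 20, 30} → SUM(plays + duration)=22087
  rock: ids {5} → SUM(plays + duration)=7312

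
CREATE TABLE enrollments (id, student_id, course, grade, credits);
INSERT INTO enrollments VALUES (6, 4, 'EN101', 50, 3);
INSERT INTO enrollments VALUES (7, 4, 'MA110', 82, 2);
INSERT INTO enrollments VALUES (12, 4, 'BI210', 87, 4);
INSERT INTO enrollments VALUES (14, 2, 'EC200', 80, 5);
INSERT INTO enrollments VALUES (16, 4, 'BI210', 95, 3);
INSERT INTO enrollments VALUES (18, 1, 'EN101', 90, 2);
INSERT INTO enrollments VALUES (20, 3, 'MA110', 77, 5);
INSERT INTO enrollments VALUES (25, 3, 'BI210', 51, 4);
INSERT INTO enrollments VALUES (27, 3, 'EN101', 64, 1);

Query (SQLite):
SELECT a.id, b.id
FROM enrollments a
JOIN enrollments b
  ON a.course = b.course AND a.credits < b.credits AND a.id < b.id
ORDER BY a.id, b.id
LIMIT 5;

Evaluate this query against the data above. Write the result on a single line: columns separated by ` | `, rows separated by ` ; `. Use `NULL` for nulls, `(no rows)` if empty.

7 | 20 ; 16 | 25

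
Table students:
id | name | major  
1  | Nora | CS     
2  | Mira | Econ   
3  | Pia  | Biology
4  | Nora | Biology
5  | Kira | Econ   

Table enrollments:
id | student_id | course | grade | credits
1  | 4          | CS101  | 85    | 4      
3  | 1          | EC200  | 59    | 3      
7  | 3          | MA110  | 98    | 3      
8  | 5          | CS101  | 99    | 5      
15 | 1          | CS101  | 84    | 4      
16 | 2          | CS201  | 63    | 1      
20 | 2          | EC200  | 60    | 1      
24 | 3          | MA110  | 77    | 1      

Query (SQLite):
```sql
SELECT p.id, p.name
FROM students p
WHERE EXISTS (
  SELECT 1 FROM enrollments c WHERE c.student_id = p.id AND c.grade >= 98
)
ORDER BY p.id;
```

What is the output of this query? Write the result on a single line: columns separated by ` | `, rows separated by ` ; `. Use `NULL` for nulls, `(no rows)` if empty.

For each students row, check whether any enrollments with matching student_id has grade >= 98.
Keep rows where that is true.

3 | Pia ; 5 | Kira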